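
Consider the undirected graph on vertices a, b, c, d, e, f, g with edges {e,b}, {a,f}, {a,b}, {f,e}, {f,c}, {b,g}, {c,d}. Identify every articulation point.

b, c, f

Removing b increases the component count from 1 to 2, so b is a cut vertex.
Removing c increases the component count from 1 to 2, so c is a cut vertex.
Removing f increases the component count from 1 to 2, so f is a cut vertex.
By contrast removing a leaves 1 component; it is not a cut vertex. No other vertex is a cut vertex either.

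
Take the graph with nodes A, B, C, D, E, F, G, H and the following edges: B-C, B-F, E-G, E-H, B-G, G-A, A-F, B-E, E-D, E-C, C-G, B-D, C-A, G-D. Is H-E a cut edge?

Removing H-E leaves no path between H and E: the component count goes from 1 to 2. So it is a bridge.

Yes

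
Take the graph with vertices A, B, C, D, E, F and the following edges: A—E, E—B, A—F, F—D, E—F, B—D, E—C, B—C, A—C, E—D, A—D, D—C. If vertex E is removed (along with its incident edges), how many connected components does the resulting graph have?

1

With E gone, the remaining components are: {A, B, C, D, F}.
That is 1 component.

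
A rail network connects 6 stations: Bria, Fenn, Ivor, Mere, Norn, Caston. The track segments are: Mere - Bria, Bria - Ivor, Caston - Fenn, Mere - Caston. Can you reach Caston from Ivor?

Yes

From Ivor we can reach Bria, Fenn, Ivor, Mere, Caston, which includes Caston.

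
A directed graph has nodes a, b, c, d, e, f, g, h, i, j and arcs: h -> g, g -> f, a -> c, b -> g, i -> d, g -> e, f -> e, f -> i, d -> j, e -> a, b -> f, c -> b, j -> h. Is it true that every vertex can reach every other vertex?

From a we can reach every vertex (a, b, c, d, e, f, g, h, i, j), and every vertex can reach a (a, b, c, d, e, f, g, h, i, j). So the whole graph is one strongly connected component.

Yes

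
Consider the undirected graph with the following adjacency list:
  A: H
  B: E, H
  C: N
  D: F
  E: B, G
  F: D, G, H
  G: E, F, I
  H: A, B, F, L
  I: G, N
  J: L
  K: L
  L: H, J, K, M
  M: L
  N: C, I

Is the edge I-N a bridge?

Yes

Removing I-N leaves no path between I and N: the component count goes from 1 to 2. So it is a bridge.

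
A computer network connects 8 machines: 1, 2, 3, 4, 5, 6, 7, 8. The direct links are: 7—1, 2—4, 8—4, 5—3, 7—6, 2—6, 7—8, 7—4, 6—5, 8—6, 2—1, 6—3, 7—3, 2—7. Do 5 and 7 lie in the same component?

From 5 we can reach 1, 2, 3, 4, 5, 6, 7, 8, which includes 7.

Yes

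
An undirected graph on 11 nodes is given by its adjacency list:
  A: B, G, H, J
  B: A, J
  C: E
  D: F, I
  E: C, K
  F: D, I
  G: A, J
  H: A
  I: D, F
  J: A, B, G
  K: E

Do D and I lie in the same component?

From D we can reach D, F, I, which includes I.

Yes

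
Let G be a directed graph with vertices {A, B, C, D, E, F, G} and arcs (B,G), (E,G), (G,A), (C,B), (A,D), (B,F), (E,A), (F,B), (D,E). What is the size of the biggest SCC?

{A, D, E, G} are all mutually reachable — one SCC of size 4.
{B, F} are all mutually reachable — one SCC of size 2.
{C} is an SCC by itself.
The largest has 4 vertices.

4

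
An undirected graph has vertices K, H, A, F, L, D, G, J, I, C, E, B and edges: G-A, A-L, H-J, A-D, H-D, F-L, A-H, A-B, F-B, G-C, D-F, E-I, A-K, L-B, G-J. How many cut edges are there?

3

The edges on the cycle A-H-D-F-L-A are not bridges since each lies on that cycle.
But removing C-G disconnects C from G; removing E-I disconnects E from I; removing A-K disconnects A from K — these are bridges.
That makes 3 bridges.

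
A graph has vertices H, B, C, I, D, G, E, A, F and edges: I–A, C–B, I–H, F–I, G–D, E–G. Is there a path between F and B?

No

The component containing F is {A, F, H, I}, and B is not in it.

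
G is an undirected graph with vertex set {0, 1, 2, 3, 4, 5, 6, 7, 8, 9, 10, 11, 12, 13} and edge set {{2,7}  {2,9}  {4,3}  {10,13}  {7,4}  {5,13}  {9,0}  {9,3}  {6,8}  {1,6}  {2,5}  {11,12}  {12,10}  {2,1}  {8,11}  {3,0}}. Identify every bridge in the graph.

none

The edges on the cycle 2-7-4-3-0-9-2 are not bridges since each lies on that cycle.
Every edge lies on some cycle, so there are no bridges.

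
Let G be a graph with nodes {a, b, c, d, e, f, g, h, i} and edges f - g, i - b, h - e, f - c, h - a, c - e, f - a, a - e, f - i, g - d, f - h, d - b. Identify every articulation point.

f

Removing f increases the component count from 1 to 2, so f is a cut vertex.
By contrast removing g leaves 1 component; it is not a cut vertex. No other vertex is a cut vertex either.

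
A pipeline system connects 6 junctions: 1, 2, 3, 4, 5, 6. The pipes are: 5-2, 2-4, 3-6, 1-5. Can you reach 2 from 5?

Yes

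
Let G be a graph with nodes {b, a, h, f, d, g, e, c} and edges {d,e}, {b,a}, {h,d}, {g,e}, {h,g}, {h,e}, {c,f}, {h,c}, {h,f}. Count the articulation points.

Removing h increases the component count from 2 to 3, so h is a cut vertex.
By contrast removing a leaves 2 components; it is not a cut vertex. No other vertex is a cut vertex either.

1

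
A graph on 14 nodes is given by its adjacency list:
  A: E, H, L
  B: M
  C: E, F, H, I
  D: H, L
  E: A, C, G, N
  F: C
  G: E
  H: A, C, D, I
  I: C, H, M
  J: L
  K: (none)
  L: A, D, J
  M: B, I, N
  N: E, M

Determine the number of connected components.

2

K is isolated — a component by itself.
Starting from A we can reach A, B, C, D, E, F, G, H, I, J, L, M, N. That is one component of size 13.
Total: 2 components.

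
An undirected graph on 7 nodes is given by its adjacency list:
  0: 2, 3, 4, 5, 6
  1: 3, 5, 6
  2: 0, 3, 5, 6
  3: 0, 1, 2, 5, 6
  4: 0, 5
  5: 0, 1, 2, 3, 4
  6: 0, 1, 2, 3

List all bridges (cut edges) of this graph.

The edges on the cycle 1-6-2-3-1 are not bridges since each lies on that cycle.
Every edge lies on some cycle, so there are no bridges.

none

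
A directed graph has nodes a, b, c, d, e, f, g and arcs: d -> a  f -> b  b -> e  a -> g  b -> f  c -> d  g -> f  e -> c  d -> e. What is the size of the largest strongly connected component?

7

{a, b, c, d, e, f, g} are all mutually reachable — one SCC of size 7.
The largest has 7 vertices.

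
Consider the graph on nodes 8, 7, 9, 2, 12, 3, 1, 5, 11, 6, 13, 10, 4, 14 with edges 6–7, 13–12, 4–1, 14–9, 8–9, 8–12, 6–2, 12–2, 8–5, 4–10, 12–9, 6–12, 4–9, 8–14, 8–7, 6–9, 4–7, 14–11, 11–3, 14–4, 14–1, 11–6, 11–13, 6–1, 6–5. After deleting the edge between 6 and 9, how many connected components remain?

6 and 9 are still connected via 6-12-9, so the component count stays at 1.

1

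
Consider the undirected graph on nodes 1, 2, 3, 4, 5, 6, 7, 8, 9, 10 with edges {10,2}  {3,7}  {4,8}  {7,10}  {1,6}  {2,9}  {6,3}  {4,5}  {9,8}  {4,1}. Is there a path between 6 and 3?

Yes

From 6 we can reach 1, 2, 3, 4, 5, 6, 7, 8, 9, 10, which includes 3.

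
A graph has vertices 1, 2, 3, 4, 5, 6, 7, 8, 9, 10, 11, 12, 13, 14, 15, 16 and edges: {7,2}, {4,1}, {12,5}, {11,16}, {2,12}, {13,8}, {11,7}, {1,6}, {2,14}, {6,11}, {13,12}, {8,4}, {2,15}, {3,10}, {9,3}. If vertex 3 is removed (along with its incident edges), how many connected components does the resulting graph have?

3

With 3 gone, the remaining components are: {10}; {9}; {1, 2, 4, 5, 6, 7, 8, 11, 12, 13, 14, 15, 16}.
That is 3 components.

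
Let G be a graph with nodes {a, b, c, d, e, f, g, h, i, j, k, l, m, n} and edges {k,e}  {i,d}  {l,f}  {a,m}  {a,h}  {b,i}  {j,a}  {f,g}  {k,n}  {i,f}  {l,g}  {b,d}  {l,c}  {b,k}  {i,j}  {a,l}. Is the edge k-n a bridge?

Yes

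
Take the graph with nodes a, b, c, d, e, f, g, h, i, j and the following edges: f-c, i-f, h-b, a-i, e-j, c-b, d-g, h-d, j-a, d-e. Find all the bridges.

The edges on the cycle h-d-e-j-a-i-f-c-b-h are not bridges since each lies on that cycle.
But removing d-g disconnects d from g — this is a bridge.

d-g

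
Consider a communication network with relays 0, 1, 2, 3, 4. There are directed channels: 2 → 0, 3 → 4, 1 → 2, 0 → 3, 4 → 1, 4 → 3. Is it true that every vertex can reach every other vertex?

Yes

From 2 we can reach every vertex (0, 1, 2, 3, 4), and every vertex can reach 2 (0, 1, 2, 3, 4). So the whole graph is one strongly connected component.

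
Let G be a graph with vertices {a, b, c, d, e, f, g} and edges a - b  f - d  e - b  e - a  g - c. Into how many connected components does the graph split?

Starting from d we can reach d, f. That is one component of size 2.
Starting from c we can reach c, g. That is one component of size 2.
Starting from a we can reach a, b, e. That is one component of size 3.
Total: 3 components.

3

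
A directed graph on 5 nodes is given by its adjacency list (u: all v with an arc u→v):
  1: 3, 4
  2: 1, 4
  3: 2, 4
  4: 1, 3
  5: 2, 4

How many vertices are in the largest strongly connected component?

4

{1, 2, 3, 4} are all mutually reachable — one SCC of size 4.
{5} is an SCC by itself.
The largest has 4 vertices.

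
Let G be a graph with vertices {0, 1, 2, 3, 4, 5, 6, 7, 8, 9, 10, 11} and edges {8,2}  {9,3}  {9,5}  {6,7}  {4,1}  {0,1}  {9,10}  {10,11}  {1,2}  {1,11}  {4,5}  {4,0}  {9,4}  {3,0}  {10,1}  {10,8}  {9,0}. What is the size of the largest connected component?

10

Starting from 6 we can reach 6, 7. That is one component of size 2.
Starting from 0 we can reach 0, 1, 2, 3, 4, 5, 8, 9, 10, 11. That is one component of size 10.
The largest has 10 vertices.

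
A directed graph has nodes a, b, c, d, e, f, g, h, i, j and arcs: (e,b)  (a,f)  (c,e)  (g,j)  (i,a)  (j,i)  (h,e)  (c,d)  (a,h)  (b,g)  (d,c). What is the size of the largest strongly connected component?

7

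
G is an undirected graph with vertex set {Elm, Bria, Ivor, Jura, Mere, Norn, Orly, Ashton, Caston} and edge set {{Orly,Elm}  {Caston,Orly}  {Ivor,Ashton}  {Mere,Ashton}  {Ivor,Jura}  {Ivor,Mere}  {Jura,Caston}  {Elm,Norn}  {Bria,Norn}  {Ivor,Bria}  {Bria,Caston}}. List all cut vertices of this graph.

Removing Ivor increases the component count from 1 to 2, so Ivor is a cut vertex.
By contrast removing Elm leaves 1 component; it is not a cut vertex. No other vertex is a cut vertex either.

Ivor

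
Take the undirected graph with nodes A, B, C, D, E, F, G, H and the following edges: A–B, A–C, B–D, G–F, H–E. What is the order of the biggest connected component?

4

Starting from E we can reach E, H. That is one component of size 2.
Starting from F we can reach F, G. That is one component of size 2.
Starting from A we can reach A, B, C, D. That is one component of size 4.
The largest has 4 vertices.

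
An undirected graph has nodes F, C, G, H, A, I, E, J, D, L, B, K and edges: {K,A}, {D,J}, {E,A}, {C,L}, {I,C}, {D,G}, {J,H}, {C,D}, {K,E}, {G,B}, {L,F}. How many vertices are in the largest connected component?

9

Starting from A we can reach A, E, K. That is one component of size 3.
Starting from B we can reach B, C, D, F, G, H, I, J, L. That is one component of size 9.
The largest has 9 vertices.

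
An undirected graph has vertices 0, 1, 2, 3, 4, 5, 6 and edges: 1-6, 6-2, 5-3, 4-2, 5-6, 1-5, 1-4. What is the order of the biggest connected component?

6

0 is isolated — a component by itself.
Starting from 1 we can reach 1, 2, 3, 4, 5, 6. That is one component of size 6.
The largest has 6 vertices.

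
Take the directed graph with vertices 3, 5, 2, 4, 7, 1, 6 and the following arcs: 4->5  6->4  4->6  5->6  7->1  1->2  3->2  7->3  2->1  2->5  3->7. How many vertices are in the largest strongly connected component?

3

{4, 5, 6} are all mutually reachable — one SCC of size 3.
{1, 2} are all mutually reachable — one SCC of size 2.
{3, 7} are all mutually reachable — one SCC of size 2.
The largest has 3 vertices.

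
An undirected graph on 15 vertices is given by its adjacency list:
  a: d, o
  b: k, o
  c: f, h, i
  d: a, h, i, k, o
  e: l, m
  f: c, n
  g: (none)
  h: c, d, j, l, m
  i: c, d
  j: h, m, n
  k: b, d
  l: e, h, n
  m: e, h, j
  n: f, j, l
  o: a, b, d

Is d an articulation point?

Deleting d raises the number of components from 2 to 3, so d is a cut vertex.

Yes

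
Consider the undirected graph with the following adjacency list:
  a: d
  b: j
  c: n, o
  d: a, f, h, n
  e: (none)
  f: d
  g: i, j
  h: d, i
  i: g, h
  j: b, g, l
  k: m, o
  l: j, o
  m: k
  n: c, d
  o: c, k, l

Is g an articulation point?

No

Deleting g leaves 2 components (was 2), so g is not a cut vertex.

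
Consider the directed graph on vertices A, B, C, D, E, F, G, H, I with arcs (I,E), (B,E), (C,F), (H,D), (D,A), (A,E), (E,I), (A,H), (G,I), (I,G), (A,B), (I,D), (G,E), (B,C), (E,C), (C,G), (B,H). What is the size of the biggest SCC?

{A, B, C, D, E, G, H, I} are all mutually reachable — one SCC of size 8.
{F} is an SCC by itself.
The largest has 8 vertices.

8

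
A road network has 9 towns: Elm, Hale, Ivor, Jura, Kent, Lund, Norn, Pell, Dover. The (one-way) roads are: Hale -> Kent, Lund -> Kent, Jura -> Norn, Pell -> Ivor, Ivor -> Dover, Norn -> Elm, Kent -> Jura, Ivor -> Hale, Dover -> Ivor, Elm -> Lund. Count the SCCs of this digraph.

4

{Elm, Jura, Kent, Lund, Norn} are all mutually reachable — one SCC of size 5.
{Ivor, Dover} are all mutually reachable — one SCC of size 2.
{Pell} is an SCC by itself.
{Hale} is an SCC by itself.
That gives 4 strongly connected components.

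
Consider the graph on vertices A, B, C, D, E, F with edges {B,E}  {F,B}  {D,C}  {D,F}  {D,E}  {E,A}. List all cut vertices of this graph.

D, E

Removing D increases the component count from 1 to 2, so D is a cut vertex.
Removing E increases the component count from 1 to 2, so E is a cut vertex.
By contrast removing F leaves 1 component; it is not a cut vertex. No other vertex is a cut vertex either.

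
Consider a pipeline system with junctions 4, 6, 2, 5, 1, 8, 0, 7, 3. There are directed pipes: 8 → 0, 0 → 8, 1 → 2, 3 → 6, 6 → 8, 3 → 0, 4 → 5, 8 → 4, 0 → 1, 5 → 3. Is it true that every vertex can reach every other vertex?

No

There is no directed path from 5 to 7, so the graph is not strongly connected.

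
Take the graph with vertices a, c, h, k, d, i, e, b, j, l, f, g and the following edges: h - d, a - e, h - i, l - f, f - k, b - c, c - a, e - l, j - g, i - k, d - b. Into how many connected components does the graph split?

2

Starting from g we can reach g, j. That is one component of size 2.
Starting from a we can reach a, b, c, d, e, f, h, i, k, l. That is one component of size 10.
Total: 2 components.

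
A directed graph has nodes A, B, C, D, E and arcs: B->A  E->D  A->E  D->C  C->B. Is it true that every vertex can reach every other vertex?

Yes

From D we can reach every vertex (A, B, C, D, E), and every vertex can reach D (A, B, C, D, E). So the whole graph is one strongly connected component.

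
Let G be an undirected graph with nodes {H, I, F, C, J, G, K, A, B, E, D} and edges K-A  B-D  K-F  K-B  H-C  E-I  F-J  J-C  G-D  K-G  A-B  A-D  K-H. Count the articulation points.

1

Removing K increases the component count from 2 to 3, so K is a cut vertex.
By contrast removing G leaves 2 components; it is not a cut vertex. No other vertex is a cut vertex either.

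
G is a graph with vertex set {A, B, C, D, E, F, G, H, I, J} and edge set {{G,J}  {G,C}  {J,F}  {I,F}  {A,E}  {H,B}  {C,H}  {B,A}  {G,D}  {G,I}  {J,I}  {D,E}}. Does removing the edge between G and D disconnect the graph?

After removing G-D, the path G-C-H-B-A-E-D still connects them, so the edge is not a bridge.

No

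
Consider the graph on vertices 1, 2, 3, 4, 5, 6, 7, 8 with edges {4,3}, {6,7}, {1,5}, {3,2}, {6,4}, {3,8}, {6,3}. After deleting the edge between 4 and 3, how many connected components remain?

4 and 3 are still connected via 4-6-3, so the component count stays at 2.

2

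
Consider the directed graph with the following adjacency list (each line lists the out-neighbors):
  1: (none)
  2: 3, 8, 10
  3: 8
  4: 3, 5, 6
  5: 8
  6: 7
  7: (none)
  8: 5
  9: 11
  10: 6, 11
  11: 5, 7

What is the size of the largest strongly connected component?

2

{5, 8} are all mutually reachable — one SCC of size 2.
{9} is an SCC by itself.
{1} is an SCC by itself.
{10} is an SCC by itself.
{6} is an SCC by itself.
(and 5 more singleton SCCs)
The largest has 2 vertices.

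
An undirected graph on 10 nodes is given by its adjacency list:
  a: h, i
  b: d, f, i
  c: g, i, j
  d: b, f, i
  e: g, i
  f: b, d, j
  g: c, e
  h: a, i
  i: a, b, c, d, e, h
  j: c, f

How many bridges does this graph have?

0

The edges on the cycle i-a-h-i are not bridges since each lies on that cycle.
Every edge lies on some cycle, so there are no bridges.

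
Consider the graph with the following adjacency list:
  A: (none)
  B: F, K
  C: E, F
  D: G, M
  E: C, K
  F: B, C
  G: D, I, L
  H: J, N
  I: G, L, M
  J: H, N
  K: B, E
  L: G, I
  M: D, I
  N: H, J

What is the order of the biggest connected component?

5

A is isolated — a component by itself.
Starting from H we can reach H, J, N. That is one component of size 3.
Starting from D we can reach D, G, I, L, M. That is one component of size 5.
Starting from B we can reach B, C, E, F, K. That is one component of size 5.
The largest has 5 vertices.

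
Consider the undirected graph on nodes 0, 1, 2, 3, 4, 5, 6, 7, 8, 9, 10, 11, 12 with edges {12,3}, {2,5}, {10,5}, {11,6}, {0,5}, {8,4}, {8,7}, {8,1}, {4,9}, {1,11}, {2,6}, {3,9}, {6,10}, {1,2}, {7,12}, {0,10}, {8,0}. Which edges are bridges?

none

The edges on the cycle 1-11-6-2-1 are not bridges since each lies on that cycle.
Every edge lies on some cycle, so there are no bridges.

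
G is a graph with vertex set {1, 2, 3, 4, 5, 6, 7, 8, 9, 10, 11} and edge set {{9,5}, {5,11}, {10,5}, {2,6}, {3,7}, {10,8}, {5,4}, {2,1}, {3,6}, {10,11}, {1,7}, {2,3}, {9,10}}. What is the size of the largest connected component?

6

Starting from 1 we can reach 1, 2, 3, 6, 7. That is one component of size 5.
Starting from 4 we can reach 4, 5, 8, 9, 10, 11. That is one component of size 6.
The largest has 6 vertices.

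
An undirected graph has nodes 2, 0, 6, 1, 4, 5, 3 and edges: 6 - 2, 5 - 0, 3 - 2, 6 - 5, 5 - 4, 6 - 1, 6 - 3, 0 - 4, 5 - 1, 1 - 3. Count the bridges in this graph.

0

The edges on the cycle 5-0-4-5 are not bridges since each lies on that cycle.
Every edge lies on some cycle, so there are no bridges.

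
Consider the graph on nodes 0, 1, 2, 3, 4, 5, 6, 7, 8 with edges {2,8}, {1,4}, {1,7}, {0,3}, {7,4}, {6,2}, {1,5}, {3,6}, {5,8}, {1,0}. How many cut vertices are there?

Removing 1 increases the component count from 1 to 2, so 1 is a cut vertex.
By contrast removing 5 leaves 1 component; it is not a cut vertex. No other vertex is a cut vertex either.

1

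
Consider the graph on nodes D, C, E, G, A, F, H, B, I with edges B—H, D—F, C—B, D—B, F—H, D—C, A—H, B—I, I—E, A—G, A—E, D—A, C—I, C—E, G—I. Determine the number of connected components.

1

Starting from A we can reach A, B, C, D, E, F, G, H, I. That is one component of size 9.
Total: 1 component.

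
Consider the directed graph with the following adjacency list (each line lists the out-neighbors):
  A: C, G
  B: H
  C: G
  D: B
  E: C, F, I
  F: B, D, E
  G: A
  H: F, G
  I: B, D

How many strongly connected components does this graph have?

{B, D, E, F, H, I} are all mutually reachable — one SCC of size 6.
{A, C, G} are all mutually reachable — one SCC of size 3.
That gives 2 strongly connected components.

2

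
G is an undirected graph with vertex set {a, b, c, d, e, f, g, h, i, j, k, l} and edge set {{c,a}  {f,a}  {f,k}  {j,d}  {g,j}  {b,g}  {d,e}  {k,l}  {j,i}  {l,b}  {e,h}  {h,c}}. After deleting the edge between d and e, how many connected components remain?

1

d and e are still connected via d-j-g-b-l-k-f-a-c-h-e, so the component count stays at 1.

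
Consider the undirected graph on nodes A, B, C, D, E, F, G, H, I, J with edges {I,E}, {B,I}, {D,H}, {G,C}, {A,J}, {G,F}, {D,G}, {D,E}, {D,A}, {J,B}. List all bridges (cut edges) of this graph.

C-G, D-G, D-H, F-G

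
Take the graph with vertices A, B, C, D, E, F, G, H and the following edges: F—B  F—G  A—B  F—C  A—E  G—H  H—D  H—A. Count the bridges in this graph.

3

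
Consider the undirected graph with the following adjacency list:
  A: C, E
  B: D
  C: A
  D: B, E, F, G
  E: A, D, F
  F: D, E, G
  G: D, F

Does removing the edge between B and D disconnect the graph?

Removing B-D leaves no path between B and D: the component count goes from 1 to 2. So it is a bridge.

Yes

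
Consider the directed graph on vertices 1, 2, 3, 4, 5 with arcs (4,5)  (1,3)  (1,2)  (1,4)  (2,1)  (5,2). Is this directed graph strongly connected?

There is no directed path from 3 to 4, so the graph is not strongly connected.

No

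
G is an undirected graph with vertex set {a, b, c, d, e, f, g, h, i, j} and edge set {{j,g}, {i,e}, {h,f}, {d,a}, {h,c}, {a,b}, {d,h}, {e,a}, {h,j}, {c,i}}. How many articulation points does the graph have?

Removing a increases the component count from 1 to 2, so a is a cut vertex.
Removing h increases the component count from 1 to 3, so h is a cut vertex.
Removing j increases the component count from 1 to 2, so j is a cut vertex.
By contrast removing i leaves 1 component; it is not a cut vertex. No other vertex is a cut vertex either.

3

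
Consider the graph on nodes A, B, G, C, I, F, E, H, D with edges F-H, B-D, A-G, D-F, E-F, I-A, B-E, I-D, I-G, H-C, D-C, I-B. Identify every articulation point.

I

Removing I increases the component count from 1 to 2, so I is a cut vertex.
By contrast removing B leaves 1 component; it is not a cut vertex. No other vertex is a cut vertex either.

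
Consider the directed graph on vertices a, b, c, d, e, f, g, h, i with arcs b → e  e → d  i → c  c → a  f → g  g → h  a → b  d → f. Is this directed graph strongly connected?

No

There is no directed path from f to i, so the graph is not strongly connected.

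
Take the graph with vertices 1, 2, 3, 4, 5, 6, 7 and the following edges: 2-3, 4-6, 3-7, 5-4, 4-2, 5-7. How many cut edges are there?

The edges on the cycle 5-4-2-3-7-5 are not bridges since each lies on that cycle.
But removing 4-6 disconnects 4 from 6 — this is a bridge.

1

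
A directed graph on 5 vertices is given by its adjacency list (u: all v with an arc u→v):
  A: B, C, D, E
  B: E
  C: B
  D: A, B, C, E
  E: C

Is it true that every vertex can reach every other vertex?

There is no directed path from C to D, so the graph is not strongly connected.

No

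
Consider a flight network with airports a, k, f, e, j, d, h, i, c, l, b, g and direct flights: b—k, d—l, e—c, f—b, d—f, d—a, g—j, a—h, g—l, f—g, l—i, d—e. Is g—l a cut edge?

No

After removing g—l, the path g-f-d-l still connects them, so the edge is not a bridge.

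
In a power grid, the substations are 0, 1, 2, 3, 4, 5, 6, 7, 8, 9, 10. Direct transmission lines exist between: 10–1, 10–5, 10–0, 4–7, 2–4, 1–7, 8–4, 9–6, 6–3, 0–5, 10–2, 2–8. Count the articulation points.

Removing 6 increases the component count from 2 to 3, so 6 is a cut vertex.
Removing 10 increases the component count from 2 to 3, so 10 is a cut vertex.
By contrast removing 9 leaves 2 components; it is not a cut vertex. No other vertex is a cut vertex either.

2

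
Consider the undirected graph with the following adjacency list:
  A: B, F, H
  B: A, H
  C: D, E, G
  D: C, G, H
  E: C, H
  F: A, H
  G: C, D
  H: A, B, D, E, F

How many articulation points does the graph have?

1

Removing H increases the component count from 1 to 2, so H is a cut vertex.
By contrast removing D leaves 1 component; it is not a cut vertex. No other vertex is a cut vertex either.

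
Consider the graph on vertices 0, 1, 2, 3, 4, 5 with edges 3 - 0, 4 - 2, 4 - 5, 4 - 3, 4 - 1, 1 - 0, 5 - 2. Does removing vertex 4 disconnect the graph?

Deleting 4 raises the number of components from 1 to 2, so 4 is a cut vertex.

Yes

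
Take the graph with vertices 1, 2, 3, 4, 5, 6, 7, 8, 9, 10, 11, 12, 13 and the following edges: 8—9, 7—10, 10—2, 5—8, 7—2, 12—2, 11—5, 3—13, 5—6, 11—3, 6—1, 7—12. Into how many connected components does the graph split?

4 is isolated — a component by itself.
Starting from 2 we can reach 2, 7, 10, 12. That is one component of size 4.
Starting from 1 we can reach 1, 3, 5, 6, 8, 9, 11, 13. That is one component of size 8.
Total: 3 components.

3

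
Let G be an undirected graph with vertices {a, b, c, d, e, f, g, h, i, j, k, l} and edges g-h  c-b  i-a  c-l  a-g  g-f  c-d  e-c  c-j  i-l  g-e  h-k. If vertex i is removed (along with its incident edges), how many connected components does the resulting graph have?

1

With i gone, the remaining components are: {a, b, c, d, e, f, g, h, j, k, l}.
That is 1 component.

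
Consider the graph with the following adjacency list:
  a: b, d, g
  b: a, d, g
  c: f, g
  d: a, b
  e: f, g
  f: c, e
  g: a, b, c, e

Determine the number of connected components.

1

Starting from a we can reach a, b, c, d, e, f, g. That is one component of size 7.
Total: 1 component.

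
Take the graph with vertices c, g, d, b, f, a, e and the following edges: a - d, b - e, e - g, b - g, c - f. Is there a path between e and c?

No

The component containing e is {b, e, g}, and c is not in it.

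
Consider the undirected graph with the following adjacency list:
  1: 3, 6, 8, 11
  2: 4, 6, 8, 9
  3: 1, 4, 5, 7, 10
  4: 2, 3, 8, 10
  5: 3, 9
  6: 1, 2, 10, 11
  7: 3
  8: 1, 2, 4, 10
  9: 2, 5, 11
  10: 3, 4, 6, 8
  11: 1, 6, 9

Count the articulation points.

1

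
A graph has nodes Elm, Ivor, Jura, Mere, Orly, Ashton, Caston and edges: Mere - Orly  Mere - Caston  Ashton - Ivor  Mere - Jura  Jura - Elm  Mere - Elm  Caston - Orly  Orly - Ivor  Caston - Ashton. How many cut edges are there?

The edges on the cycle Mere-Jura-Elm-Mere are not bridges since each lies on that cycle.
Every edge lies on some cycle, so there are no bridges.

0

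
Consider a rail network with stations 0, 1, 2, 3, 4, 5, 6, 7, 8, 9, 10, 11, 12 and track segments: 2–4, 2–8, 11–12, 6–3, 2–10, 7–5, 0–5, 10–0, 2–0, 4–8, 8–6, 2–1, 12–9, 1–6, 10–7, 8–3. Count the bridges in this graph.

The edges on the cycle 2-10-7-5-0-2 are not bridges since each lies on that cycle.
But removing 11–12 disconnects 11 from 12; removing 12–9 disconnects 12 from 9 — these are bridges.
That makes 2 bridges.

2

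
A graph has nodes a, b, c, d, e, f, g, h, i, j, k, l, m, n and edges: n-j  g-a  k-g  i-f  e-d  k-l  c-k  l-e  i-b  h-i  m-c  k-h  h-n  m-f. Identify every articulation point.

e, g, h, i, k, l, n

Removing e increases the component count from 1 to 2, so e is a cut vertex.
Removing g increases the component count from 1 to 2, so g is a cut vertex.
Removing h increases the component count from 1 to 2, so h is a cut vertex.
Likewise i, k, l, n are cut vertices.
By contrast removing d leaves 1 component; it is not a cut vertex. No other vertex is a cut vertex either.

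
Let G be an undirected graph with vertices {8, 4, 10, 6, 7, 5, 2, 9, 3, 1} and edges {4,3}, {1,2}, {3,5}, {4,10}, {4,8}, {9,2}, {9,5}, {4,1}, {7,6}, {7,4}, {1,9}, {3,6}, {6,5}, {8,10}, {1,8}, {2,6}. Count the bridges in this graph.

The edges on the cycle 7-4-1-9-5-6-7 are not bridges since each lies on that cycle.
Every edge lies on some cycle, so there are no bridges.

0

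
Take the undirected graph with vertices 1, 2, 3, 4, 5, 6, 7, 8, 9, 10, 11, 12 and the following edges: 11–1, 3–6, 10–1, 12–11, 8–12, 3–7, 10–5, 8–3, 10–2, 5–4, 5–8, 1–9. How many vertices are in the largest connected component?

12

Starting from 1 we can reach 1, 2, 3, 4, 5, 6, 7, 8, 9, 10, 11, 12. That is one component of size 12.
The largest has 12 vertices.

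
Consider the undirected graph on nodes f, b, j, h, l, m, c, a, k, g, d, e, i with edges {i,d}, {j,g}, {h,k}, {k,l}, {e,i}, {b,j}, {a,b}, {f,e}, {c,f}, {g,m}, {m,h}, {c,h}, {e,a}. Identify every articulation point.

e, h, i, k

Removing e increases the component count from 1 to 2, so e is a cut vertex.
Removing h increases the component count from 1 to 2, so h is a cut vertex.
Removing i increases the component count from 1 to 2, so i is a cut vertex.
Likewise k is a cut vertex.
By contrast removing l leaves 1 component; it is not a cut vertex. No other vertex is a cut vertex either.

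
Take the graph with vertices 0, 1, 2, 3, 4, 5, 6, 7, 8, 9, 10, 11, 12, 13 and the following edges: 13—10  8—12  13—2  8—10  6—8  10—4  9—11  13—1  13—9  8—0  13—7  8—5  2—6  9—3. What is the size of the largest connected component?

Starting from 0 we can reach 0, 1, 2, 3, 4, 5, 6, 7, 8, 9, 10, 11, 12, 13. That is one component of size 14.
The largest has 14 vertices.

14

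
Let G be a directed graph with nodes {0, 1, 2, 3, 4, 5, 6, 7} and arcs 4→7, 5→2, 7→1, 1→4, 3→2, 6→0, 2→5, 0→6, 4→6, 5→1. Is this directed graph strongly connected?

No

There is no directed path from 5 to 3, so the graph is not strongly connected.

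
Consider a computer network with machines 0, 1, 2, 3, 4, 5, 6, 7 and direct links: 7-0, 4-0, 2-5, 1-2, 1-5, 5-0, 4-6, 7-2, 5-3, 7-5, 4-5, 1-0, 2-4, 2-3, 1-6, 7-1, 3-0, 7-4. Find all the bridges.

The edges on the cycle 7-1-6-4-7 are not bridges since each lies on that cycle.
Every edge lies on some cycle, so there are no bridges.

none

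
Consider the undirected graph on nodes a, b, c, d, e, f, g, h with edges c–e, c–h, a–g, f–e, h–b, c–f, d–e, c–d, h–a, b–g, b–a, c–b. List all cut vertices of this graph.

c

Removing c increases the component count from 1 to 2, so c is a cut vertex.
By contrast removing e leaves 1 component; it is not a cut vertex. No other vertex is a cut vertex either.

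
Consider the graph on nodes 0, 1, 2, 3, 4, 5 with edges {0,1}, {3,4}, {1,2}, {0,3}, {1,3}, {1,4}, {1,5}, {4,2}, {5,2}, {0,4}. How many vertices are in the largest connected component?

Starting from 0 we can reach 0, 1, 2, 3, 4, 5. That is one component of size 6.
The largest has 6 vertices.

6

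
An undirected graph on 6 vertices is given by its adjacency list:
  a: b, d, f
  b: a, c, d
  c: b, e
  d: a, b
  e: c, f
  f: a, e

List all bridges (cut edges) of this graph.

none

The edges on the cycle a-d-b-c-e-f-a are not bridges since each lies on that cycle.
Every edge lies on some cycle, so there are no bridges.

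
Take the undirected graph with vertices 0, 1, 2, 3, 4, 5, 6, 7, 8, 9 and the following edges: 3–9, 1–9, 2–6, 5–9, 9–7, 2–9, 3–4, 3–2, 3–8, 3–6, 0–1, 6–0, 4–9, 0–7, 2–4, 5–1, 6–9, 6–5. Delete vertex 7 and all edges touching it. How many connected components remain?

1

With 7 gone, the remaining components are: {0, 1, 2, 3, 4, 5, 6, 8, 9}.
That is 1 component.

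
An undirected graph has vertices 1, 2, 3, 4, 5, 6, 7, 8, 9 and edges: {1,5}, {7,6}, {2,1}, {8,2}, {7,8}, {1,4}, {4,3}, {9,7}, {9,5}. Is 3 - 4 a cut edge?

Yes

Removing 3 - 4 leaves no path between 3 and 4: the component count goes from 1 to 2. So it is a bridge.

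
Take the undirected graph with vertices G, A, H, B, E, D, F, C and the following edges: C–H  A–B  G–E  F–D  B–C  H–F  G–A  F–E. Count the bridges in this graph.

1

The edges on the cycle G-A-B-C-H-F-E-G are not bridges since each lies on that cycle.
But removing F–D disconnects F from D — this is a bridge.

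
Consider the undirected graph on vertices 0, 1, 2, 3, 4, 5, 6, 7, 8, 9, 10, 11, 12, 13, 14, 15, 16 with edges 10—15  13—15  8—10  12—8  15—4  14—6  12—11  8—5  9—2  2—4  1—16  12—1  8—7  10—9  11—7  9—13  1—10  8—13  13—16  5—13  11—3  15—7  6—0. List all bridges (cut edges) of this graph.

The edges on the cycle 8-5-13-8 are not bridges since each lies on that cycle.
But removing 14—6 disconnects 14 from 6; removing 3—11 disconnects 3 from 11; removing 0—6 disconnects 0 from 6 — these are bridges.

0-6, 11-3, 14-6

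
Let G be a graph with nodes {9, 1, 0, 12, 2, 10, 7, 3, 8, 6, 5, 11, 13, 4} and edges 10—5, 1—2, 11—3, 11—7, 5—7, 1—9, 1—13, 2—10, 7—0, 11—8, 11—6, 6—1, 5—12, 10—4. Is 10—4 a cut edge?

Yes

Removing 10—4 leaves no path between 10 and 4: the component count goes from 1 to 2. So it is a bridge.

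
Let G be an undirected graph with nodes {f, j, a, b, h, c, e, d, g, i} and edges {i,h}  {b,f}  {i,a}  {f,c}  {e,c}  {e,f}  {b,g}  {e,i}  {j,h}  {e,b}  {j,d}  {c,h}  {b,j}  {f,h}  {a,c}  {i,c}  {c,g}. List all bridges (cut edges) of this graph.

d-j

The edges on the cycle e-b-j-h-f-e are not bridges since each lies on that cycle.
But removing d-j disconnects d from j — this is a bridge.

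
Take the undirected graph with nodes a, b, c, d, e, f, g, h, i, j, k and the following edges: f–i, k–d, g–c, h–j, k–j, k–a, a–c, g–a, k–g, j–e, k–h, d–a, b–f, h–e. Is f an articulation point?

Deleting f raises the number of components from 2 to 3, so f is a cut vertex.

Yes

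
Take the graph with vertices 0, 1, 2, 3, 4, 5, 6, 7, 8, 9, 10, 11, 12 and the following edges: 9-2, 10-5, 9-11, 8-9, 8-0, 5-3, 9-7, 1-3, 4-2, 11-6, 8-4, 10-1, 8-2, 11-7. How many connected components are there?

12 is isolated — a component by itself.
Starting from 1 we can reach 1, 3, 5, 10. That is one component of size 4.
Starting from 0 we can reach 0, 2, 4, 6, 7, 8, 9, 11. That is one component of size 8.
Total: 3 components.

3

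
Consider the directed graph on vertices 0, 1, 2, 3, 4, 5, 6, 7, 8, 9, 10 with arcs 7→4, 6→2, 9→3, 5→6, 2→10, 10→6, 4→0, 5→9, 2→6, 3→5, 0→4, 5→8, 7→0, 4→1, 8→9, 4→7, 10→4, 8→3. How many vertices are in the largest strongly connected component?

4

{3, 5, 8, 9} are all mutually reachable — one SCC of size 4.
{0, 4, 7} are all mutually reachable — one SCC of size 3.
{2, 6, 10} are all mutually reachable — one SCC of size 3.
{1} is an SCC by itself.
The largest has 4 vertices.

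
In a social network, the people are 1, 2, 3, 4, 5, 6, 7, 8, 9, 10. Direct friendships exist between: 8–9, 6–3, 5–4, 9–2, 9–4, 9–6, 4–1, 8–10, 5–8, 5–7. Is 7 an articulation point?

Deleting 7 leaves 1 component (was 1), so 7 is not a cut vertex.

No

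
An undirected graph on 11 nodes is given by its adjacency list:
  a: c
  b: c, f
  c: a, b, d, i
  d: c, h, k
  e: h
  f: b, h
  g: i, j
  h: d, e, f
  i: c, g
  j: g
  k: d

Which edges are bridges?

a-c, c-i, d-k, e-h, g-i, g-j

The edges on the cycle h-d-c-b-f-h are not bridges since each lies on that cycle.
But removing d-k disconnects d from k; removing j-g disconnects j from g; removing c-i disconnects c from i; removing i-g disconnects i from g — these are bridges.
In total 6 edges are bridges.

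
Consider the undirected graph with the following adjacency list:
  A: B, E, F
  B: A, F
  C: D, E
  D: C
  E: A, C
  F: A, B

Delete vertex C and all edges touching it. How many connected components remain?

With C gone, the remaining components are: {D}; {A, B, E, F}.
That is 2 components.

2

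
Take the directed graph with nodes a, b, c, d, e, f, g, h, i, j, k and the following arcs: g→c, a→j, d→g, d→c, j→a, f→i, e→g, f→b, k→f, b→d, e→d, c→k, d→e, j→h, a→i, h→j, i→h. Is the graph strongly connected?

No

There is no directed path from i to e, so the graph is not strongly connected.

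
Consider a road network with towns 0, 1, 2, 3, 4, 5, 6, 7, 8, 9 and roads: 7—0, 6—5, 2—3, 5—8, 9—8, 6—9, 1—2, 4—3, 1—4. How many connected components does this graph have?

Starting from 0 we can reach 0, 7. That is one component of size 2.
Starting from 5 we can reach 5, 6, 8, 9. That is one component of size 4.
Starting from 1 we can reach 1, 2, 3, 4. That is one component of size 4.
Total: 3 components.

3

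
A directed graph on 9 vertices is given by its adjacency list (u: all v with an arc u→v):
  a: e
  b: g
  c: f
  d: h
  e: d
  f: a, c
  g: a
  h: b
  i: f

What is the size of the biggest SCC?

{a, b, d, e, g, h} are all mutually reachable — one SCC of size 6.
{c, f} are all mutually reachable — one SCC of size 2.
{i} is an SCC by itself.
The largest has 6 vertices.

6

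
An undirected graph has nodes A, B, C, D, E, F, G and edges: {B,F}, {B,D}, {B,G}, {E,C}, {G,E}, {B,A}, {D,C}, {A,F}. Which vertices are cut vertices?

Removing B increases the component count from 1 to 2, so B is a cut vertex.
By contrast removing D leaves 1 component; it is not a cut vertex. No other vertex is a cut vertex either.

B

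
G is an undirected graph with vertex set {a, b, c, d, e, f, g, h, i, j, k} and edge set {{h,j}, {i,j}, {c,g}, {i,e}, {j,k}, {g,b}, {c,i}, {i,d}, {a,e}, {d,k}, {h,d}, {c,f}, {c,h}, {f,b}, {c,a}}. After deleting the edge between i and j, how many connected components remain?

1

i and j are still connected via i-c-h-j, so the component count stays at 1.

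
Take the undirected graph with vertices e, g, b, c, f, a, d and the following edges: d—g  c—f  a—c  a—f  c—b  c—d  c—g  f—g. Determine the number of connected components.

2

e is isolated — a component by itself.
Starting from a we can reach a, b, c, d, f, g. That is one component of size 6.
Total: 2 components.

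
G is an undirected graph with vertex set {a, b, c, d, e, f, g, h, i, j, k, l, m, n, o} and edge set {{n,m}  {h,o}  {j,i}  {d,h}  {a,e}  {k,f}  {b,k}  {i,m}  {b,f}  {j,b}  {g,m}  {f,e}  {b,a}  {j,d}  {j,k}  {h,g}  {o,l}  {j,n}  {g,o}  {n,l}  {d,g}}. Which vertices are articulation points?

Removing j increases the component count from 2 to 3, so j is a cut vertex.
By contrast removing e leaves 2 components; it is not a cut vertex. No other vertex is a cut vertex either.

j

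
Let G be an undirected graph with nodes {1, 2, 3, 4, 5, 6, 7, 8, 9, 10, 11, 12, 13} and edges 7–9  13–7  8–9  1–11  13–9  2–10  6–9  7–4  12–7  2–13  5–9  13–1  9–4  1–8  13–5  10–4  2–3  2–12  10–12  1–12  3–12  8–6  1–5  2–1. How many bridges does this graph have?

The edges on the cycle 2-10-4-9-13-2 are not bridges since each lies on that cycle.
But removing 1–11 disconnects 1 from 11 — this is a bridge.

1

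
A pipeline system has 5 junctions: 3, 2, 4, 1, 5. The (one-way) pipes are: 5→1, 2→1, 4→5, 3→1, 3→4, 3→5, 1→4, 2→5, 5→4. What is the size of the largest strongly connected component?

{1, 4, 5} are all mutually reachable — one SCC of size 3.
{2} is an SCC by itself.
{3} is an SCC by itself.
The largest has 3 vertices.

3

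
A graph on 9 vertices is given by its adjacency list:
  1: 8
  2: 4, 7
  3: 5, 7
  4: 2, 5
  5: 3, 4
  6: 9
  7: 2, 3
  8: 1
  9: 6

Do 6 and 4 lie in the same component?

The component containing 6 is {6, 9}, and 4 is not in it.

No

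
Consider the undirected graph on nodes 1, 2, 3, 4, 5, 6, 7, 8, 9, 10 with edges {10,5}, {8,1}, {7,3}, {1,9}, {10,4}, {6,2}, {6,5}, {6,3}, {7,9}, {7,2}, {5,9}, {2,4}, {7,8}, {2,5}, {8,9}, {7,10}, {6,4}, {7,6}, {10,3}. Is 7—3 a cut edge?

After removing 7—3, the path 7-6-3 still connects them, so the edge is not a bridge.

No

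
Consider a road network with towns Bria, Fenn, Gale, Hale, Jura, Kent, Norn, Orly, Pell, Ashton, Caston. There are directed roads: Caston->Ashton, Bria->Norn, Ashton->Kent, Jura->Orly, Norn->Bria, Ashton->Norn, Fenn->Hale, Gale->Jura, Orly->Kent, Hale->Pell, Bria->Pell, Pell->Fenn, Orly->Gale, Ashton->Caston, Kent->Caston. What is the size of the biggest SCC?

3

{Fenn, Hale, Pell} are all mutually reachable — one SCC of size 3.
{Kent, Ashton, Caston} are all mutually reachable — one SCC of size 3.
{Gale, Jura, Orly} are all mutually reachable — one SCC of size 3.
{Bria, Norn} are all mutually reachable — one SCC of size 2.
The largest has 3 vertices.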